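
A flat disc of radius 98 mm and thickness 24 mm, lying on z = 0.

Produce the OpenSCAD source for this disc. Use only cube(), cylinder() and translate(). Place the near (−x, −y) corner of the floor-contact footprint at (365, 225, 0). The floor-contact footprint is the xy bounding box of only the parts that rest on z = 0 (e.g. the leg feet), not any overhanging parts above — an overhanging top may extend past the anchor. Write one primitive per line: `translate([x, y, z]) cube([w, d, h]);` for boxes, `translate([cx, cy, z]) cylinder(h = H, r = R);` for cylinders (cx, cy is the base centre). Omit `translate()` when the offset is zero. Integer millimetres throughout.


translate([463, 323, 0]) cylinder(h = 24, r = 98);


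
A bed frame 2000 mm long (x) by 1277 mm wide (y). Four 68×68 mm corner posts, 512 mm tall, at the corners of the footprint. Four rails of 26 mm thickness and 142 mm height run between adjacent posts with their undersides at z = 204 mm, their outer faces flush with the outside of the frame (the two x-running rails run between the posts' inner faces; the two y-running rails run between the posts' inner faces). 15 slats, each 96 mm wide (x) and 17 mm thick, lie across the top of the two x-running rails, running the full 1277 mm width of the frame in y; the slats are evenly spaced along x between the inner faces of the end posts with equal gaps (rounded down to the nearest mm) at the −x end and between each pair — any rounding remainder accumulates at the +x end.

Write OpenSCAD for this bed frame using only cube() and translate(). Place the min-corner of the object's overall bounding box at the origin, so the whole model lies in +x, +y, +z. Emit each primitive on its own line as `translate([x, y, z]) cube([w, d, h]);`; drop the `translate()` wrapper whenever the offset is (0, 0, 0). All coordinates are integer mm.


cube([68, 68, 512]);
translate([0, 1209, 0]) cube([68, 68, 512]);
translate([1932, 0, 0]) cube([68, 68, 512]);
translate([1932, 1209, 0]) cube([68, 68, 512]);
translate([68, 0, 204]) cube([1864, 26, 142]);
translate([68, 1251, 204]) cube([1864, 26, 142]);
translate([0, 68, 204]) cube([26, 1141, 142]);
translate([1974, 68, 204]) cube([26, 1141, 142]);
translate([94, 0, 346]) cube([96, 1277, 17]);
translate([216, 0, 346]) cube([96, 1277, 17]);
translate([338, 0, 346]) cube([96, 1277, 17]);
translate([460, 0, 346]) cube([96, 1277, 17]);
translate([582, 0, 346]) cube([96, 1277, 17]);
translate([704, 0, 346]) cube([96, 1277, 17]);
translate([826, 0, 346]) cube([96, 1277, 17]);
translate([948, 0, 346]) cube([96, 1277, 17]);
translate([1070, 0, 346]) cube([96, 1277, 17]);
translate([1192, 0, 346]) cube([96, 1277, 17]);
translate([1314, 0, 346]) cube([96, 1277, 17]);
translate([1436, 0, 346]) cube([96, 1277, 17]);
translate([1558, 0, 346]) cube([96, 1277, 17]);
translate([1680, 0, 346]) cube([96, 1277, 17]);
translate([1802, 0, 346]) cube([96, 1277, 17]);


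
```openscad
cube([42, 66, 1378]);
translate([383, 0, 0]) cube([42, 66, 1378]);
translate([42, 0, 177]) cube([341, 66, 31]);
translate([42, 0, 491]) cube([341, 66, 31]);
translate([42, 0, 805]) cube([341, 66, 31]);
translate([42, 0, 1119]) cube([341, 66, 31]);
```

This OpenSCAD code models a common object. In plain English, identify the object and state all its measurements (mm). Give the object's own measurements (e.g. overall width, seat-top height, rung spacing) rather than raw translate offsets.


A straight ladder. Two 42×66 mm vertical rails, 1378 mm tall, stand 425 mm apart (outside-to-outside) with their front faces coplanar on the −y side. 4 rungs, each 66 mm deep and 31 mm tall, span between the inner faces of the rails, front faces flush with the rails. The lowest rung's underside is at z = 177 mm and rungs are spaced 314 mm apart (underside to underside).


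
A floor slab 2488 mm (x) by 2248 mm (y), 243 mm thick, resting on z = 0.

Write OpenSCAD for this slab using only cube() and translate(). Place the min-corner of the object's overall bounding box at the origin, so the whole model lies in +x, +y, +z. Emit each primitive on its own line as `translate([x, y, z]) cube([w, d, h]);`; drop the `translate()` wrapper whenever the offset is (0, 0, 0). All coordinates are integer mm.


cube([2488, 2248, 243]);


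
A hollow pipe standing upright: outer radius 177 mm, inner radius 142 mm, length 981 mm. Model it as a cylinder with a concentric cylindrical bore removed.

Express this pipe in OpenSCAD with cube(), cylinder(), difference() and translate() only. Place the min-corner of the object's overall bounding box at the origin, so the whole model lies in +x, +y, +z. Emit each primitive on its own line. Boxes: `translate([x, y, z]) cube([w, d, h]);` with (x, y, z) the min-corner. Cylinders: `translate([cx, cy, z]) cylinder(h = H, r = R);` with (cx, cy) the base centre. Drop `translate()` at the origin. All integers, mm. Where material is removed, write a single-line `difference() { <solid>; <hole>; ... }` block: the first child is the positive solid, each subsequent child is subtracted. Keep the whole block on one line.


difference() { translate([177, 177, 0]) cylinder(h = 981, r = 177); translate([177, 177, 0]) cylinder(h = 981, r = 142); }


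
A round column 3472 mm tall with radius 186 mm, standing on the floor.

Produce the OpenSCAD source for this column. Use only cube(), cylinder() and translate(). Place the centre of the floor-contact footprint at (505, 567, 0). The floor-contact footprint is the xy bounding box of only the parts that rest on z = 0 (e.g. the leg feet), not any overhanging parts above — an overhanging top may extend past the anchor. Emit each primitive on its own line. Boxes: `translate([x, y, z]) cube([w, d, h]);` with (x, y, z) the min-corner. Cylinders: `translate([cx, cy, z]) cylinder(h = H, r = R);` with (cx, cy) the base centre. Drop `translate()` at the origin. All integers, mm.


translate([505, 567, 0]) cylinder(h = 3472, r = 186);


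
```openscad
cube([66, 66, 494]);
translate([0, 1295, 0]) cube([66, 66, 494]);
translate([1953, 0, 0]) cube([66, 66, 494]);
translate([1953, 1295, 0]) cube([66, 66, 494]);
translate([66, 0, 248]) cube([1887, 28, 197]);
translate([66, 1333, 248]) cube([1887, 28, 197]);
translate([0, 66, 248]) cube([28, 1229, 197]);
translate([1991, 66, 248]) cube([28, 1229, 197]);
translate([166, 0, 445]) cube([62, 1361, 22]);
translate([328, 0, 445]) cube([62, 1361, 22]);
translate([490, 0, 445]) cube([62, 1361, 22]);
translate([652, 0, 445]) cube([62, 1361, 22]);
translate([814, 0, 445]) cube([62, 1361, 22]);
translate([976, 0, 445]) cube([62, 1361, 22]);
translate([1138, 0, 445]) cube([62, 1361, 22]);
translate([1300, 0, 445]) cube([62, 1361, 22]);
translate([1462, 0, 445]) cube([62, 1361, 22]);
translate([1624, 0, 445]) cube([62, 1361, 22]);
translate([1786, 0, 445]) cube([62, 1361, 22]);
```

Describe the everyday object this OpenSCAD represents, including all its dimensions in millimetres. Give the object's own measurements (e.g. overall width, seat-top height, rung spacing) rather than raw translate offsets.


A bed frame 2019 mm long (x) by 1361 mm wide (y). Four 66×66 mm corner posts, 494 mm tall, at the corners of the footprint. Four rails of 28 mm thickness and 197 mm height run between adjacent posts with their undersides at z = 248 mm, their outer faces flush with the outside of the frame (the two x-running rails run between the posts' inner faces; the two y-running rails run between the posts' inner faces). 11 slats, each 62 mm wide (x) and 22 mm thick, lie across the top of the two x-running rails, running the full 1361 mm width of the frame in y; along x they sit between the end posts with a 100 mm gap after the −x posts and between neighbouring slats, leaving 105 mm before the +x posts.


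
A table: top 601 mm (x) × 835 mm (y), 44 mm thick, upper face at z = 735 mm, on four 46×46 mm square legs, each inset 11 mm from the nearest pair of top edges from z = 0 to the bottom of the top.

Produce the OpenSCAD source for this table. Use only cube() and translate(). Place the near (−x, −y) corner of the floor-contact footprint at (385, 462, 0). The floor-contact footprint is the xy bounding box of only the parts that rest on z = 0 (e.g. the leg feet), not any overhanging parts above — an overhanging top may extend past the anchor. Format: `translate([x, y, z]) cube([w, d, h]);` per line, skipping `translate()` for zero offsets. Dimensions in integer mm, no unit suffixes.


translate([374, 451, 691]) cube([601, 835, 44]);
translate([385, 462, 0]) cube([46, 46, 691]);
translate([918, 462, 0]) cube([46, 46, 691]);
translate([385, 1229, 0]) cube([46, 46, 691]);
translate([918, 1229, 0]) cube([46, 46, 691]);


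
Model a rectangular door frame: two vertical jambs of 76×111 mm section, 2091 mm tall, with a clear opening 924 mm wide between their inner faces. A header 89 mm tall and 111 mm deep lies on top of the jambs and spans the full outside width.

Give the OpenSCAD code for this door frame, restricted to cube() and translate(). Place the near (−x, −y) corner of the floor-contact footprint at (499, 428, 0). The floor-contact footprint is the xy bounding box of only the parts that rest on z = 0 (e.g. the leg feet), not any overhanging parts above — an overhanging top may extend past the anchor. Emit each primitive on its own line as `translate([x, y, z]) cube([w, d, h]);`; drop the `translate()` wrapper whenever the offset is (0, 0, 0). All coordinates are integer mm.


translate([499, 428, 0]) cube([76, 111, 2091]);
translate([1499, 428, 0]) cube([76, 111, 2091]);
translate([499, 428, 2091]) cube([1076, 111, 89]);


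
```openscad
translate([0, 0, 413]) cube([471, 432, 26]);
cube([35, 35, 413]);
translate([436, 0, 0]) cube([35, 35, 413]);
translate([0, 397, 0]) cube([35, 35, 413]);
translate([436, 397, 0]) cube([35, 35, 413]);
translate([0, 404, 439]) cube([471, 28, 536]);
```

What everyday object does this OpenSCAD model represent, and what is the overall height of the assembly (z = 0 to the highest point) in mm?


A chair. The overall height is 975 mm.

A slab on four corner posts with a tall panel at the back — a chair. The seat slab sits at z = 413 with thickness 26, and the 536 mm backrest starts at the seat top, so the overall height is 413 + 26 + 536 = 975 mm.


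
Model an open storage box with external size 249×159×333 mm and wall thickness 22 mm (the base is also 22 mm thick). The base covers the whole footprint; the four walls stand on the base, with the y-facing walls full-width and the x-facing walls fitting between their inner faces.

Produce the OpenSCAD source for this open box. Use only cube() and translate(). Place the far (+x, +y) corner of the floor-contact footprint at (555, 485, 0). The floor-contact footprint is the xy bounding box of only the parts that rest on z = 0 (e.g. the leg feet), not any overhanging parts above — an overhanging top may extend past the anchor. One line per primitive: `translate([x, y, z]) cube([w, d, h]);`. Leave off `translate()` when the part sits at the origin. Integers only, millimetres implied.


translate([306, 326, 0]) cube([249, 159, 22]);
translate([306, 326, 22]) cube([249, 22, 311]);
translate([306, 463, 22]) cube([249, 22, 311]);
translate([306, 348, 22]) cube([22, 115, 311]);
translate([533, 348, 22]) cube([22, 115, 311]);


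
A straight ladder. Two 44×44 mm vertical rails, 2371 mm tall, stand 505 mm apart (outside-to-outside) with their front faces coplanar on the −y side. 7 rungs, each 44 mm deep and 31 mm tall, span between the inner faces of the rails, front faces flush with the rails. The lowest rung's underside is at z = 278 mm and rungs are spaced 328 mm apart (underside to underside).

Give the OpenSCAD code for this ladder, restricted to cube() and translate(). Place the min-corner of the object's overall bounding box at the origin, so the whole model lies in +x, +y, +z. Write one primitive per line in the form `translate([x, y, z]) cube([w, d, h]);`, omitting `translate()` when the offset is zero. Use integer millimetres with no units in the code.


cube([44, 44, 2371]);
translate([461, 0, 0]) cube([44, 44, 2371]);
translate([44, 0, 278]) cube([417, 44, 31]);
translate([44, 0, 606]) cube([417, 44, 31]);
translate([44, 0, 934]) cube([417, 44, 31]);
translate([44, 0, 1262]) cube([417, 44, 31]);
translate([44, 0, 1590]) cube([417, 44, 31]);
translate([44, 0, 1918]) cube([417, 44, 31]);
translate([44, 0, 2246]) cube([417, 44, 31]);


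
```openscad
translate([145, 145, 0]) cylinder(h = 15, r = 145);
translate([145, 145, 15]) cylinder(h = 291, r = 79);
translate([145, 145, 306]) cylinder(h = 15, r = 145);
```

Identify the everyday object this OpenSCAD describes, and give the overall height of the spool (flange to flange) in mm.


A spool. The overall height is 321 mm.

Three coaxial cylinders, large–small–large — a spool. Two 15 mm flanges and a 291 mm core give 15 + 291 + 15 = 321 mm.


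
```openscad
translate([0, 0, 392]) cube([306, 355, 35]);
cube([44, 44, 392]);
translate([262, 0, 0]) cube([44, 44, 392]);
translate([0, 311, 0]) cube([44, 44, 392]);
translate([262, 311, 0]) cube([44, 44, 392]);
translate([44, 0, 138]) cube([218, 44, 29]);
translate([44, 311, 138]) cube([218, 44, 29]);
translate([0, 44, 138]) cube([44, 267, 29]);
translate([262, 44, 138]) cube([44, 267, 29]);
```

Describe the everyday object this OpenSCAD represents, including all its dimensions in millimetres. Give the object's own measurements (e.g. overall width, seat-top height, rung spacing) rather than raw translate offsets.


A simple wooden stool: a rectangular seat 306 mm (x) by 355 mm (y), 35 mm thick, top face at z = 427 mm, on four square legs, each 44×44 mm in cross-section. The legs rest on z = 0, each flush with a corner of the seat. Four stretchers, 44 mm wide and 29 mm tall, connect adjacent legs with their undersides at z = 138 mm, each running between the inner faces of the legs it joins and aligned with the legs' outer faces on the other axis.


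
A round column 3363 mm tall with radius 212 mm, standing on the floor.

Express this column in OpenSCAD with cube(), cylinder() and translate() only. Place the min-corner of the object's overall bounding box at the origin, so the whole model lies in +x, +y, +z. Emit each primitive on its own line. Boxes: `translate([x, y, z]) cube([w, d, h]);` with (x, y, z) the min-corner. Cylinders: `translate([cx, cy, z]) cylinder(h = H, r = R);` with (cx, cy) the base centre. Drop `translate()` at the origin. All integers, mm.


translate([212, 212, 0]) cylinder(h = 3363, r = 212);


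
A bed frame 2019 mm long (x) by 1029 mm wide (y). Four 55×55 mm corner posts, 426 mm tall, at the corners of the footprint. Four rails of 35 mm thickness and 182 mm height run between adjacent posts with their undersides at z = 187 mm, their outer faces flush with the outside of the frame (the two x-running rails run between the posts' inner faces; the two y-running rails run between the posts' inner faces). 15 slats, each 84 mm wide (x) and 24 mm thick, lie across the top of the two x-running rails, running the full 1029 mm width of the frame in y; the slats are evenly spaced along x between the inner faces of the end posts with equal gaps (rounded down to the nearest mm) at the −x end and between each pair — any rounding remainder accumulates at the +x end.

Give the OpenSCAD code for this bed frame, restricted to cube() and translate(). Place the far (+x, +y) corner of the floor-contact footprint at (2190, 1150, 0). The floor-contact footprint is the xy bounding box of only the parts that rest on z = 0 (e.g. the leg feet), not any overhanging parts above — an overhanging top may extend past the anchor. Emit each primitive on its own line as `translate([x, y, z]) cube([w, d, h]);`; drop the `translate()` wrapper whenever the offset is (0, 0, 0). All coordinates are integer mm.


translate([171, 121, 0]) cube([55, 55, 426]);
translate([171, 1095, 0]) cube([55, 55, 426]);
translate([2135, 121, 0]) cube([55, 55, 426]);
translate([2135, 1095, 0]) cube([55, 55, 426]);
translate([226, 121, 187]) cube([1909, 35, 182]);
translate([226, 1115, 187]) cube([1909, 35, 182]);
translate([171, 176, 187]) cube([35, 919, 182]);
translate([2155, 176, 187]) cube([35, 919, 182]);
translate([266, 121, 369]) cube([84, 1029, 24]);
translate([390, 121, 369]) cube([84, 1029, 24]);
translate([514, 121, 369]) cube([84, 1029, 24]);
translate([638, 121, 369]) cube([84, 1029, 24]);
translate([762, 121, 369]) cube([84, 1029, 24]);
translate([886, 121, 369]) cube([84, 1029, 24]);
translate([1010, 121, 369]) cube([84, 1029, 24]);
translate([1134, 121, 369]) cube([84, 1029, 24]);
translate([1258, 121, 369]) cube([84, 1029, 24]);
translate([1382, 121, 369]) cube([84, 1029, 24]);
translate([1506, 121, 369]) cube([84, 1029, 24]);
translate([1630, 121, 369]) cube([84, 1029, 24]);
translate([1754, 121, 369]) cube([84, 1029, 24]);
translate([1878, 121, 369]) cube([84, 1029, 24]);
translate([2002, 121, 369]) cube([84, 1029, 24]);


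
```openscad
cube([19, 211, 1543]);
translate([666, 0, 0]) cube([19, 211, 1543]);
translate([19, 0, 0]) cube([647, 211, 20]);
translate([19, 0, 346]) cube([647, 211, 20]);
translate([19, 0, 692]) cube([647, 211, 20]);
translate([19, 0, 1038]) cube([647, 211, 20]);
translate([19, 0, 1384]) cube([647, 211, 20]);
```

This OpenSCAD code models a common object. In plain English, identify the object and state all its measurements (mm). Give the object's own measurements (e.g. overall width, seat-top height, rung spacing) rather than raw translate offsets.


An open bookshelf. Two side panels, each 19 mm thick, 211 mm deep and 1543 mm tall, stand 685 mm apart (outside-to-outside). Between them sit 5 shelves, each 20 mm thick and 211 mm deep, spanning the full gap between the sides. The bottom shelf rests on the floor (its underside at z = 0) and the clear gap between one shelf's top and the next shelf's underside is 326 mm.


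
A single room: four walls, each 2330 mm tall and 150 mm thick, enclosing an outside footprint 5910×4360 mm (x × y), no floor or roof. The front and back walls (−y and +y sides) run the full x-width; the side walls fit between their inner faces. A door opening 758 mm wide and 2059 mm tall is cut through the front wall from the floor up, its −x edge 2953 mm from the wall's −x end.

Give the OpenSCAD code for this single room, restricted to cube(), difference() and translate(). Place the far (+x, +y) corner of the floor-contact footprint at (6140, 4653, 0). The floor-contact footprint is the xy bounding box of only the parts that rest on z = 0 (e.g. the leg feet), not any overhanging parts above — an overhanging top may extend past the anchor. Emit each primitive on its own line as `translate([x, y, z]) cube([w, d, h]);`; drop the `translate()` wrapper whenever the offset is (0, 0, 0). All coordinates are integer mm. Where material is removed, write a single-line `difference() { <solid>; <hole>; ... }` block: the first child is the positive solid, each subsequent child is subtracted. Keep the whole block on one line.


difference() { translate([230, 293, 0]) cube([5910, 150, 2330]); translate([3183, 293, 0]) cube([758, 150, 2059]); }
translate([230, 4503, 0]) cube([5910, 150, 2330]);
translate([230, 443, 0]) cube([150, 4060, 2330]);
translate([5990, 443, 0]) cube([150, 4060, 2330]);


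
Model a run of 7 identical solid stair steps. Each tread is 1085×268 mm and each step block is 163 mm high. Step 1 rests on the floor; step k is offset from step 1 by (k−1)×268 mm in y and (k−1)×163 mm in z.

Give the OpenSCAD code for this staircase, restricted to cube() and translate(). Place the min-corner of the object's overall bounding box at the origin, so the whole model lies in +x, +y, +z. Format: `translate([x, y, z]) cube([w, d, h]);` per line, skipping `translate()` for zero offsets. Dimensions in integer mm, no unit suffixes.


cube([1085, 268, 163]);
translate([0, 268, 163]) cube([1085, 268, 163]);
translate([0, 536, 326]) cube([1085, 268, 163]);
translate([0, 804, 489]) cube([1085, 268, 163]);
translate([0, 1072, 652]) cube([1085, 268, 163]);
translate([0, 1340, 815]) cube([1085, 268, 163]);
translate([0, 1608, 978]) cube([1085, 268, 163]);


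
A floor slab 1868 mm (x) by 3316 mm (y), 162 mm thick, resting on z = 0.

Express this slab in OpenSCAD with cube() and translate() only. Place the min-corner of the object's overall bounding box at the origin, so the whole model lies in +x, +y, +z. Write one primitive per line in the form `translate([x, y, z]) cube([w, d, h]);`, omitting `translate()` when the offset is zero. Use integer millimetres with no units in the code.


cube([1868, 3316, 162]);


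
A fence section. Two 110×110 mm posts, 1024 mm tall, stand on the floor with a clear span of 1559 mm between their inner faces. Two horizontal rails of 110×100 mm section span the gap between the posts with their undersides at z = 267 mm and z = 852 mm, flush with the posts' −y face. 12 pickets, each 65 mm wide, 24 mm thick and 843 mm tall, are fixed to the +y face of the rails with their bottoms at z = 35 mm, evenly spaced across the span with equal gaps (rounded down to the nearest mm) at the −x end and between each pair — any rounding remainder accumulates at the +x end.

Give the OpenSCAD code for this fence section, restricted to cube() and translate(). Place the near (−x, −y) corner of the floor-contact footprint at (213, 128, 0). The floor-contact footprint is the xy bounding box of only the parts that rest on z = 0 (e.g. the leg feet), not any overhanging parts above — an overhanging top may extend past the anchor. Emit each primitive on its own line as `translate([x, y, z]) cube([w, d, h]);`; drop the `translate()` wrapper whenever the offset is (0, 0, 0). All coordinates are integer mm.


translate([213, 128, 0]) cube([110, 110, 1024]);
translate([1882, 128, 0]) cube([110, 110, 1024]);
translate([323, 128, 267]) cube([1559, 110, 100]);
translate([323, 128, 852]) cube([1559, 110, 100]);
translate([382, 238, 35]) cube([65, 24, 843]);
translate([506, 238, 35]) cube([65, 24, 843]);
translate([630, 238, 35]) cube([65, 24, 843]);
translate([754, 238, 35]) cube([65, 24, 843]);
translate([878, 238, 35]) cube([65, 24, 843]);
translate([1002, 238, 35]) cube([65, 24, 843]);
translate([1126, 238, 35]) cube([65, 24, 843]);
translate([1250, 238, 35]) cube([65, 24, 843]);
translate([1374, 238, 35]) cube([65, 24, 843]);
translate([1498, 238, 35]) cube([65, 24, 843]);
translate([1622, 238, 35]) cube([65, 24, 843]);
translate([1746, 238, 35]) cube([65, 24, 843]);


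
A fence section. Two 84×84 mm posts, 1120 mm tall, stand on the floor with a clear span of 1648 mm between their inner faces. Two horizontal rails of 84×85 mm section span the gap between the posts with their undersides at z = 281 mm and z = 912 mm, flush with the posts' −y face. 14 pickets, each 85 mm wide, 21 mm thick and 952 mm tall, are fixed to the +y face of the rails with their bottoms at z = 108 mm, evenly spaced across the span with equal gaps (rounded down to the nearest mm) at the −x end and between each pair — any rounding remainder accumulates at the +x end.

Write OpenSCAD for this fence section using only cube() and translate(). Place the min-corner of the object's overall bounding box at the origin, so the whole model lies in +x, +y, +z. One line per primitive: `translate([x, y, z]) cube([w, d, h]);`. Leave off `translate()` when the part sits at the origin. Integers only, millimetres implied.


cube([84, 84, 1120]);
translate([1732, 0, 0]) cube([84, 84, 1120]);
translate([84, 0, 281]) cube([1648, 84, 85]);
translate([84, 0, 912]) cube([1648, 84, 85]);
translate([114, 84, 108]) cube([85, 21, 952]);
translate([229, 84, 108]) cube([85, 21, 952]);
translate([344, 84, 108]) cube([85, 21, 952]);
translate([459, 84, 108]) cube([85, 21, 952]);
translate([574, 84, 108]) cube([85, 21, 952]);
translate([689, 84, 108]) cube([85, 21, 952]);
translate([804, 84, 108]) cube([85, 21, 952]);
translate([919, 84, 108]) cube([85, 21, 952]);
translate([1034, 84, 108]) cube([85, 21, 952]);
translate([1149, 84, 108]) cube([85, 21, 952]);
translate([1264, 84, 108]) cube([85, 21, 952]);
translate([1379, 84, 108]) cube([85, 21, 952]);
translate([1494, 84, 108]) cube([85, 21, 952]);
translate([1609, 84, 108]) cube([85, 21, 952]);


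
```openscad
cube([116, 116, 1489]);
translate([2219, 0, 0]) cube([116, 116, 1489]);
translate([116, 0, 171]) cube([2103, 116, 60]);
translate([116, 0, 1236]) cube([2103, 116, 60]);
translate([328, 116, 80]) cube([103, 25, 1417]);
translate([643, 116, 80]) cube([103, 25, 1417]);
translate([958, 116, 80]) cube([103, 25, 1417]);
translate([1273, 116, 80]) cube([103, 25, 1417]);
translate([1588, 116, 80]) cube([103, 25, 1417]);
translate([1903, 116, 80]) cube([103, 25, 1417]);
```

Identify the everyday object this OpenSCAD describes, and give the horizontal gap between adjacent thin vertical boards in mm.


A fence section. The picket gap is 212 mm.

Two posts, two rails, 6 pickets — a fence section. Span 2103 mm holds 6 pickets of 103 mm with 7 equal gaps: ⌊(2103 − 6·103) / 7⌋ = 212 mm.


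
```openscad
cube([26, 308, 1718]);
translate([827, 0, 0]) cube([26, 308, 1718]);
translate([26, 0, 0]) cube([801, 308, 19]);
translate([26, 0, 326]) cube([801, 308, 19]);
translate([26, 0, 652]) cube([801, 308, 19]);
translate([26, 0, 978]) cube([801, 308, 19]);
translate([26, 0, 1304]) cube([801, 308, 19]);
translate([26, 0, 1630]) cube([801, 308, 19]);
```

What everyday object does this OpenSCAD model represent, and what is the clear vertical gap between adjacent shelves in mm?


A bookshelf. The clear shelf gap is 307 mm.

Two tall side panels with 6 horizontal boards between them — a bookshelf. The first two shelf undersides are at z = 0 and z = 326; with shelf thickness 19, the clear gap is 326 − 0 − 19 = 307 mm.


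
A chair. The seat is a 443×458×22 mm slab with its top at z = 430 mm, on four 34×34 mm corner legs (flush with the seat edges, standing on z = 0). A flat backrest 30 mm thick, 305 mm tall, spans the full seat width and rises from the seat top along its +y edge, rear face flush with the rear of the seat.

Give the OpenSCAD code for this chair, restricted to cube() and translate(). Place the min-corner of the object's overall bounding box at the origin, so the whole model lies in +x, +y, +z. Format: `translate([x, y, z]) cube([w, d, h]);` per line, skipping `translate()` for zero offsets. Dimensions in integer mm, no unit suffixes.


translate([0, 0, 408]) cube([443, 458, 22]);
cube([34, 34, 408]);
translate([409, 0, 0]) cube([34, 34, 408]);
translate([0, 424, 0]) cube([34, 34, 408]);
translate([409, 424, 0]) cube([34, 34, 408]);
translate([0, 428, 430]) cube([443, 30, 305]);


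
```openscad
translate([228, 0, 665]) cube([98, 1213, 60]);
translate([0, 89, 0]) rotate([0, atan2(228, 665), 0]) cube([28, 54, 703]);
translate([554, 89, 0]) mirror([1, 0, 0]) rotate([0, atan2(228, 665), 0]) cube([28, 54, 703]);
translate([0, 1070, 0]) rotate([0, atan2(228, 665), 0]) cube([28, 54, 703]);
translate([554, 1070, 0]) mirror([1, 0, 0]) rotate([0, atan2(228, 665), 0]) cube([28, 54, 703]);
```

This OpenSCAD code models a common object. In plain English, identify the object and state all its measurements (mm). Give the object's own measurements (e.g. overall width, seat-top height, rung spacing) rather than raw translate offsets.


A sawhorse. A 98×1213×60 mm beam (x, y, z) sits on two A-frame leg pairs. Each pair is two raked legs of 28×54 mm section (54 mm along y) splaying symmetrically in x. Each leg rises 665 mm vertically over 228 mm of horizontal reach and is 703 mm long along its own axis. Every leg's outer bottom edge rests on the floor and its outer top edge meets a bottom edge of the beam — the left legs (tilting toward +x) meet the beam's −x bottom edge, the right legs (their mirror images, tilting toward −x) meet its +x bottom edge — so the leg tops tuck under the beam, the beam's underside is 665 mm above the floor, and the feet are 554 mm apart outside-to-outside with the beam centred between them. The two leg pairs are set in 89 mm from either end of the beam.


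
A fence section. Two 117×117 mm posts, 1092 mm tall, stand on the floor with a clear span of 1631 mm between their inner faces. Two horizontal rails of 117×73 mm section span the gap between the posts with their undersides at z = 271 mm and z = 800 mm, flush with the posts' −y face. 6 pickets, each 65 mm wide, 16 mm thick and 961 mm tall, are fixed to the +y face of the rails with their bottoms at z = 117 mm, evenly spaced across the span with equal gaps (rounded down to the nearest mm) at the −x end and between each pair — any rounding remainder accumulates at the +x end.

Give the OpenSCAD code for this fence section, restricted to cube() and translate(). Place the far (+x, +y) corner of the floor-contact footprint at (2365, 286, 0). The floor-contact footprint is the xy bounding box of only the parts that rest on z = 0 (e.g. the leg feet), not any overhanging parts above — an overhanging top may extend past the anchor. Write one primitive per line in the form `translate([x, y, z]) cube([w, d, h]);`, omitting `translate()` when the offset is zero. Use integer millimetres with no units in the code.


translate([500, 169, 0]) cube([117, 117, 1092]);
translate([2248, 169, 0]) cube([117, 117, 1092]);
translate([617, 169, 271]) cube([1631, 117, 73]);
translate([617, 169, 800]) cube([1631, 117, 73]);
translate([794, 286, 117]) cube([65, 16, 961]);
translate([1036, 286, 117]) cube([65, 16, 961]);
translate([1278, 286, 117]) cube([65, 16, 961]);
translate([1520, 286, 117]) cube([65, 16, 961]);
translate([1762, 286, 117]) cube([65, 16, 961]);
translate([2004, 286, 117]) cube([65, 16, 961]);


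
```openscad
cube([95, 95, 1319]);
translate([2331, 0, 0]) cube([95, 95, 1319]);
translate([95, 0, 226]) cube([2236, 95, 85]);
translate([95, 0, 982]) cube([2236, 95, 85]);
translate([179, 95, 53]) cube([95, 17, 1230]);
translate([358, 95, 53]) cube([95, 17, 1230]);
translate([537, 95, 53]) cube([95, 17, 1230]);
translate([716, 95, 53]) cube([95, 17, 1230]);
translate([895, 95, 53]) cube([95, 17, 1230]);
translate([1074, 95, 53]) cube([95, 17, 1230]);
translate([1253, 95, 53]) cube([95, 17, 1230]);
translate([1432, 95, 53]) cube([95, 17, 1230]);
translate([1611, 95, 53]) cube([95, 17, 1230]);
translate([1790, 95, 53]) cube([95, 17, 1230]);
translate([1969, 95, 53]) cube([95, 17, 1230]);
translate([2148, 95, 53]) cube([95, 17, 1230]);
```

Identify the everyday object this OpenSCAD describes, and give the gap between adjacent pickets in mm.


A fence section. The picket gap is 84 mm.

Two posts, two rails, 12 pickets — a fence section. Span 2236 mm holds 12 pickets of 95 mm with 13 equal gaps: ⌊(2236 − 12·95) / 13⌋ = 84 mm.


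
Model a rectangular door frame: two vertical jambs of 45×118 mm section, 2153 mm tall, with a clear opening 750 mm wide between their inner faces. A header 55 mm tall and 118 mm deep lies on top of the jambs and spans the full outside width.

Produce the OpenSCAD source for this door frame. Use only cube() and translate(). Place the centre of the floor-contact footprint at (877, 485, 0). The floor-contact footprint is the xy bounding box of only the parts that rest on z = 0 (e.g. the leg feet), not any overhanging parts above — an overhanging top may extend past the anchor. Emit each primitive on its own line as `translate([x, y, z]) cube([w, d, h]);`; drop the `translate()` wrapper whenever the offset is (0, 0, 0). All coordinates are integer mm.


translate([457, 426, 0]) cube([45, 118, 2153]);
translate([1252, 426, 0]) cube([45, 118, 2153]);
translate([457, 426, 2153]) cube([840, 118, 55]);


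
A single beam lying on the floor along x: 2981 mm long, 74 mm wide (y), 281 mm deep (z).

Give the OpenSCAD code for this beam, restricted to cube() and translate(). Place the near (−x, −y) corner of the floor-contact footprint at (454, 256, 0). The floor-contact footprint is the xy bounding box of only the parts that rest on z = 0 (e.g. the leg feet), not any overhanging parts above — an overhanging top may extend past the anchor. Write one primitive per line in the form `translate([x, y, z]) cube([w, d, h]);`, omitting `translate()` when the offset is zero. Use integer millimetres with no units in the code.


translate([454, 256, 0]) cube([2981, 74, 281]);


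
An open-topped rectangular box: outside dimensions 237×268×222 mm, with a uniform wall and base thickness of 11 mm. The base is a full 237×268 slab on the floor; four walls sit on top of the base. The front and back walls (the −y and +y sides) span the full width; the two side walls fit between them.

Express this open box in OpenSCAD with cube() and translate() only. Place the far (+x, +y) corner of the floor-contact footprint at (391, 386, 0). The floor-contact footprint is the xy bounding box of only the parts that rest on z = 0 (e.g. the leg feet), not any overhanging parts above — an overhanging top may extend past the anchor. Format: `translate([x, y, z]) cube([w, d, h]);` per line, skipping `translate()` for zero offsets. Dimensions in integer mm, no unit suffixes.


translate([154, 118, 0]) cube([237, 268, 11]);
translate([154, 118, 11]) cube([237, 11, 211]);
translate([154, 375, 11]) cube([237, 11, 211]);
translate([154, 129, 11]) cube([11, 246, 211]);
translate([380, 129, 11]) cube([11, 246, 211]);


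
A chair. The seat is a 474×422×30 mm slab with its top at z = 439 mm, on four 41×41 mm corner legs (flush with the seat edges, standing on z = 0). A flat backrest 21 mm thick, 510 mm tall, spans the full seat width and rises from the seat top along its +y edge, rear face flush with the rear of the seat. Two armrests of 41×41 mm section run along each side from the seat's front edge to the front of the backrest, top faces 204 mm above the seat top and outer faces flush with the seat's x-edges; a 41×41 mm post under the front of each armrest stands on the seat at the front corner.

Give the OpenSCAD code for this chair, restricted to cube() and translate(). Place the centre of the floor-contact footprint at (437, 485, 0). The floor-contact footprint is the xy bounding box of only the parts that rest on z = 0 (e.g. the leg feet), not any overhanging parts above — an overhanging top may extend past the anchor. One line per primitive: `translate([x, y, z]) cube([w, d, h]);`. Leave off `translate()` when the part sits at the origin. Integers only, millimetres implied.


translate([200, 274, 409]) cube([474, 422, 30]);
translate([200, 274, 0]) cube([41, 41, 409]);
translate([633, 274, 0]) cube([41, 41, 409]);
translate([200, 655, 0]) cube([41, 41, 409]);
translate([633, 655, 0]) cube([41, 41, 409]);
translate([200, 675, 439]) cube([474, 21, 510]);
translate([200, 274, 602]) cube([41, 401, 41]);
translate([633, 274, 602]) cube([41, 401, 41]);
translate([200, 274, 439]) cube([41, 41, 163]);
translate([633, 274, 439]) cube([41, 41, 163]);


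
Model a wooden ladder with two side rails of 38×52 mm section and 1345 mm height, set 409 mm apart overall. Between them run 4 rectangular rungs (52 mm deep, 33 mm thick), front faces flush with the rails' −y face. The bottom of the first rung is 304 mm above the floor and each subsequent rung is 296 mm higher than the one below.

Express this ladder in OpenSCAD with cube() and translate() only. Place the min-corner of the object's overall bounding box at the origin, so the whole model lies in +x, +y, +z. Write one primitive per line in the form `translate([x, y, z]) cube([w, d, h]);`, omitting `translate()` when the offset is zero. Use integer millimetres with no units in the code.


// rung span = 409 - 2*38 = 333
// rung[k] z = 304 + k*296
cube([38, 52, 1345]);
translate([371, 0, 0]) cube([38, 52, 1345]);
translate([38, 0, 304]) cube([333, 52, 33]);
translate([38, 0, 600]) cube([333, 52, 33]);
translate([38, 0, 896]) cube([333, 52, 33]);
translate([38, 0, 1192]) cube([333, 52, 33]);


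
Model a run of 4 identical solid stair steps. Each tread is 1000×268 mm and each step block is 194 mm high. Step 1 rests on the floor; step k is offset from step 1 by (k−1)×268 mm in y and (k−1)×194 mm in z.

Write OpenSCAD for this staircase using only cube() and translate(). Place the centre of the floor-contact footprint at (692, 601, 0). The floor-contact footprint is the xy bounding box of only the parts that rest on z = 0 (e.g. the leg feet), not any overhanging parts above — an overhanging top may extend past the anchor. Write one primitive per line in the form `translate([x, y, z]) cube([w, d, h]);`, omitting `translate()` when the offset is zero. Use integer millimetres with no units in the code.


translate([192, 467, 0]) cube([1000, 268, 194]);
translate([192, 735, 194]) cube([1000, 268, 194]);
translate([192, 1003, 388]) cube([1000, 268, 194]);
translate([192, 1271, 582]) cube([1000, 268, 194]);


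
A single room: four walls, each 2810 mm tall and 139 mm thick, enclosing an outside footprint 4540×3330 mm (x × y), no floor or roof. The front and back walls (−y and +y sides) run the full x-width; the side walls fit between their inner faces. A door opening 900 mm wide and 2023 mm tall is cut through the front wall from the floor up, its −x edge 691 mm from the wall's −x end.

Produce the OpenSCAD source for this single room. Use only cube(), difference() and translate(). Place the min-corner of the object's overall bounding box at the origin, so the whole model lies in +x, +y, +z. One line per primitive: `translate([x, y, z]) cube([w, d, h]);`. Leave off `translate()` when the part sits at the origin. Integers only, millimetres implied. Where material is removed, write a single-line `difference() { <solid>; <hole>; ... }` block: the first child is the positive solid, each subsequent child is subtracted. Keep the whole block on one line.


difference() { cube([4540, 139, 2810]); translate([691, 0, 0]) cube([900, 139, 2023]); }
translate([0, 3191, 0]) cube([4540, 139, 2810]);
translate([0, 139, 0]) cube([139, 3052, 2810]);
translate([4401, 139, 0]) cube([139, 3052, 2810]);


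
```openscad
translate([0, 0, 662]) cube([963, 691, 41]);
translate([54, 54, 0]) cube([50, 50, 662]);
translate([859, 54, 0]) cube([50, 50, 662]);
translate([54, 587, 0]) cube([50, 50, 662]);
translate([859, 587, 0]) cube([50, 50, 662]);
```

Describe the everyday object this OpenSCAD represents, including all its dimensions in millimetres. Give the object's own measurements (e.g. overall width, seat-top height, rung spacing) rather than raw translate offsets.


A rectangular dining table. The top is 963×691×41 mm with its upper surface at z = 703 mm. It stands on four 50×50 mm square legs, each inset 54 mm from the nearest pair of top edges, running from the floor to the underside of the top.


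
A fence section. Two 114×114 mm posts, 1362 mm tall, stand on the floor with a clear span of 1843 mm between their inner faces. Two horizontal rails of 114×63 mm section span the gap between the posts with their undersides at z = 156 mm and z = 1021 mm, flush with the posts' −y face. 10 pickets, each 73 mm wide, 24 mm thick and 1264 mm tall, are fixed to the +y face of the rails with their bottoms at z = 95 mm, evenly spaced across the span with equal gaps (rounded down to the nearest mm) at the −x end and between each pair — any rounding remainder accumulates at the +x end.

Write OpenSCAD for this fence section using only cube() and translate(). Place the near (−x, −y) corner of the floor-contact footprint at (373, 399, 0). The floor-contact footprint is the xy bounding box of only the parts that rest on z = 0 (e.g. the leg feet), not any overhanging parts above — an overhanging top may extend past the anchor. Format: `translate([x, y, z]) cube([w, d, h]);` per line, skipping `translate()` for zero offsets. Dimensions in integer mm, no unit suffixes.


translate([373, 399, 0]) cube([114, 114, 1362]);
translate([2330, 399, 0]) cube([114, 114, 1362]);
translate([487, 399, 156]) cube([1843, 114, 63]);
translate([487, 399, 1021]) cube([1843, 114, 63]);
translate([588, 513, 95]) cube([73, 24, 1264]);
translate([762, 513, 95]) cube([73, 24, 1264]);
translate([936, 513, 95]) cube([73, 24, 1264]);
translate([1110, 513, 95]) cube([73, 24, 1264]);
translate([1284, 513, 95]) cube([73, 24, 1264]);
translate([1458, 513, 95]) cube([73, 24, 1264]);
translate([1632, 513, 95]) cube([73, 24, 1264]);
translate([1806, 513, 95]) cube([73, 24, 1264]);
translate([1980, 513, 95]) cube([73, 24, 1264]);
translate([2154, 513, 95]) cube([73, 24, 1264]);
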